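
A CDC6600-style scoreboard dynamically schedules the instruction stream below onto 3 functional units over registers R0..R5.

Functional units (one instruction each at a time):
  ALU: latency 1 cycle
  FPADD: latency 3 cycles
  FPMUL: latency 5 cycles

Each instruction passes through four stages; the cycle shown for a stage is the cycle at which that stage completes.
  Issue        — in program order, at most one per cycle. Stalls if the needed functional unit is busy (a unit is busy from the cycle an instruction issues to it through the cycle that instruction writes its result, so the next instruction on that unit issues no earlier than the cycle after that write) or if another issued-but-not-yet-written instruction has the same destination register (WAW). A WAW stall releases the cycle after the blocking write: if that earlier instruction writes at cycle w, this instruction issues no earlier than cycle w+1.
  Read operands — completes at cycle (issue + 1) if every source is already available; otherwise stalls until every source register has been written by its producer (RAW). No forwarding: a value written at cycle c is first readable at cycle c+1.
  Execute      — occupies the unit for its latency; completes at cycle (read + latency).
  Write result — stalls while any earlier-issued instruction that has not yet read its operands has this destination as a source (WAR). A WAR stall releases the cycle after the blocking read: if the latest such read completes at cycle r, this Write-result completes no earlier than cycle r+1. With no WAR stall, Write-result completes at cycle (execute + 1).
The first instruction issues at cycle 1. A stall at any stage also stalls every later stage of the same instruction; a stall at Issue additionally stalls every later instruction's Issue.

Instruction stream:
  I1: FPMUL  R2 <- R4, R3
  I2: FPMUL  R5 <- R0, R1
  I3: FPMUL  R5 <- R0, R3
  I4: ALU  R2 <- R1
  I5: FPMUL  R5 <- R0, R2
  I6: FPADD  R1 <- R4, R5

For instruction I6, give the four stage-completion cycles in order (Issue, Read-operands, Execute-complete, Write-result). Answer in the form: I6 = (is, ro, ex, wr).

I6 = (26, 33, 36, 37)

cycle 1: I1→FPMUL
cycle 2: I1 RO
cycle 7: I1 EX
cycle 8: I1 WR R2
cycle 9: I2→FPMUL
cycle 10: I2 RO
cycle 15: I2 EX
cycle 16: I2 WR R5
cycle 17: I3→FPMUL
cycle 18: I3 RO · I4→ALU
cycle 19: I4 RO
cycle 20: I4 EX
cycle 21: I4 WR R2
cycle 23: I3 EX
cycle 24: I3 WR R5
cycle 25: I5→FPMUL
cycle 26: I5 RO · I6→FPADD
cycle 31: I5 EX
cycle 32: I5 WR R5
cycle 33: I6 RO
cycle 36: I6 EX
cycle 37: I6 WR R1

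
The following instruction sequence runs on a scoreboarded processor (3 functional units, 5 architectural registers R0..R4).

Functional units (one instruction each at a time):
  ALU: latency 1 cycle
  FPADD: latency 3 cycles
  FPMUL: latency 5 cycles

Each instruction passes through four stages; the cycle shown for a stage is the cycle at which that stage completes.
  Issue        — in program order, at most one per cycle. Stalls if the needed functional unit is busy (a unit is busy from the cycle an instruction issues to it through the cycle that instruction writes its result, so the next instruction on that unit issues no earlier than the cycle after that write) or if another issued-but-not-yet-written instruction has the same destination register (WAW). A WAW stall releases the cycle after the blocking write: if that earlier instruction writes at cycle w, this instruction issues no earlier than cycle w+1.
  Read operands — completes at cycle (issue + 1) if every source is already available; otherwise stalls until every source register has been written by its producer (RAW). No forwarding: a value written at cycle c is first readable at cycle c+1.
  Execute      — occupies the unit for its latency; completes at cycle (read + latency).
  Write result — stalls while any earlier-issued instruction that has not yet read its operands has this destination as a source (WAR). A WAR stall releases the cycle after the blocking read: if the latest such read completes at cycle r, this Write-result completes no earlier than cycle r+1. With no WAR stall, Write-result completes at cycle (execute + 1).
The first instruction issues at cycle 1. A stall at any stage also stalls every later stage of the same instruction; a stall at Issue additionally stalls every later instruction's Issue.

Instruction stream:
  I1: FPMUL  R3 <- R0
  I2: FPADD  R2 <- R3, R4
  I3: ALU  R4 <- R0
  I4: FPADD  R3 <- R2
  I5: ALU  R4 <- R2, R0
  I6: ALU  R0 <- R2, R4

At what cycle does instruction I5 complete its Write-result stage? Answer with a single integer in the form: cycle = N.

  I1 | 1 | 2 | 7 | 8
  I2 | 2 | 9 | 12 | 13   RAW R3: wait I1 write@8
  I3 | 3 | 4 | 5 | 10   WAR R4: wait I2 read@9
  I4 | 14 | 15 | 18 | 19   struct: FPADD busy until I2 writes@13
  I5 | 15 | 16 | 17 | 18
  I6 | 19 | 20 | 21 | 22   struct: ALU busy until I5 writes@18

cycle = 18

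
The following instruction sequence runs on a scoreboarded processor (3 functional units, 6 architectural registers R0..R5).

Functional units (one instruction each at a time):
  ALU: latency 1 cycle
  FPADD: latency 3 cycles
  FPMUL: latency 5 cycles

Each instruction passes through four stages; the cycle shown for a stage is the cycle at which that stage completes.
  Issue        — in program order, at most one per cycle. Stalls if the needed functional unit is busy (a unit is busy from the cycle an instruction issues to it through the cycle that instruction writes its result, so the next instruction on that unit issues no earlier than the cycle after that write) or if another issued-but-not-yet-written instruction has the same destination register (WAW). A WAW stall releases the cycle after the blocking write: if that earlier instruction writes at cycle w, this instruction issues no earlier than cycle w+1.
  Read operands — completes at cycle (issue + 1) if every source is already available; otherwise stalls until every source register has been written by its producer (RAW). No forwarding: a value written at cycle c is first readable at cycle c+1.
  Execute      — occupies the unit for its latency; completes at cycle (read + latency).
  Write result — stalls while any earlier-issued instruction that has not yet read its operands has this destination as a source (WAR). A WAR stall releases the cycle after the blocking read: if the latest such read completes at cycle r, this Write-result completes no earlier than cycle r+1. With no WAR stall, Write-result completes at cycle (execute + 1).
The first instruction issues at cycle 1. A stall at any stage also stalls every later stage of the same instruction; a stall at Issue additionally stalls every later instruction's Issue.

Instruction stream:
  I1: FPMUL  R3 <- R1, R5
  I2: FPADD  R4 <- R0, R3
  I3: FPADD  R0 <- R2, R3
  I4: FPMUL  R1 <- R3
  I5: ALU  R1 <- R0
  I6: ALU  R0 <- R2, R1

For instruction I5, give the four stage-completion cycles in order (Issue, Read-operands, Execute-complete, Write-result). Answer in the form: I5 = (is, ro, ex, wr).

I5 = (23, 24, 25, 26)

c1: I1 issues→FPMUL
c2: I1 reads · I2 issues→FPADD
c7: I1 exec-done
c8: I1 writes R3
c9: I2 reads
c12: I2 exec-done
c13: I2 writes R4
c14: I3 issues→FPADD
c15: I3 reads · I4 issues→FPMUL
c16: I4 reads
c18: I3 exec-done
c19: I3 writes R0
c21: I4 exec-done
c22: I4 writes R1
c23: I5 issues→ALU
c24: I5 reads
c25: I5 exec-done
c26: I5 writes R1
c27: I6 issues→ALU
c28: I6 reads
c29: I6 exec-done
c30: I6 writes R0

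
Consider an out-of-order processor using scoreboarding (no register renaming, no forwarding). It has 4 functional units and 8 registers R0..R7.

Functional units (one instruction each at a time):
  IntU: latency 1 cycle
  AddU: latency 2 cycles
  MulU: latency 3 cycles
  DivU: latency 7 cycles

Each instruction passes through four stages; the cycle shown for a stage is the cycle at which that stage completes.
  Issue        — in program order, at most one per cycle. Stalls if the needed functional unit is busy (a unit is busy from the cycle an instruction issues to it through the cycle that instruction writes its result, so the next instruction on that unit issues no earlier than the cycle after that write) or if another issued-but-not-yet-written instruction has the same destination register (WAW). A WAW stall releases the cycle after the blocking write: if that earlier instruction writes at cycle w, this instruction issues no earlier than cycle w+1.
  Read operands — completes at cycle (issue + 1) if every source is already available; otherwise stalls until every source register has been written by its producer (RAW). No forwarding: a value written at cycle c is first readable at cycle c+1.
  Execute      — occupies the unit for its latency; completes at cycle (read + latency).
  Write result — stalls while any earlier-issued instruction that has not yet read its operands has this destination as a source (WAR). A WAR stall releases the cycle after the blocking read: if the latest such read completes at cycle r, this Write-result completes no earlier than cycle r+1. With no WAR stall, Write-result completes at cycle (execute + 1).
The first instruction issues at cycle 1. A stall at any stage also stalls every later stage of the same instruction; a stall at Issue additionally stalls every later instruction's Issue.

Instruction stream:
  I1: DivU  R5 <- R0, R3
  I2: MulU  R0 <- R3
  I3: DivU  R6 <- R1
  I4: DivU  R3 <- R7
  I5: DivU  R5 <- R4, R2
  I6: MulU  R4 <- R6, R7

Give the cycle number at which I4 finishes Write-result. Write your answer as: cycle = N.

I1: IS=1 RO=2 EX=9 WR=10
I2: IS=2 RO=3 EX=6 WR=7
I3: IS=11 RO=12 EX=19 WR=20  [struct: DivU busy until I1 writes@10]
I4: IS=21 RO=22 EX=29 WR=30  [struct: DivU busy until I3 writes@20]
I5: IS=31 RO=32 EX=39 WR=40  [struct: DivU busy until I4 writes@30]
I6: IS=32 RO=33 EX=36 WR=37

cycle = 30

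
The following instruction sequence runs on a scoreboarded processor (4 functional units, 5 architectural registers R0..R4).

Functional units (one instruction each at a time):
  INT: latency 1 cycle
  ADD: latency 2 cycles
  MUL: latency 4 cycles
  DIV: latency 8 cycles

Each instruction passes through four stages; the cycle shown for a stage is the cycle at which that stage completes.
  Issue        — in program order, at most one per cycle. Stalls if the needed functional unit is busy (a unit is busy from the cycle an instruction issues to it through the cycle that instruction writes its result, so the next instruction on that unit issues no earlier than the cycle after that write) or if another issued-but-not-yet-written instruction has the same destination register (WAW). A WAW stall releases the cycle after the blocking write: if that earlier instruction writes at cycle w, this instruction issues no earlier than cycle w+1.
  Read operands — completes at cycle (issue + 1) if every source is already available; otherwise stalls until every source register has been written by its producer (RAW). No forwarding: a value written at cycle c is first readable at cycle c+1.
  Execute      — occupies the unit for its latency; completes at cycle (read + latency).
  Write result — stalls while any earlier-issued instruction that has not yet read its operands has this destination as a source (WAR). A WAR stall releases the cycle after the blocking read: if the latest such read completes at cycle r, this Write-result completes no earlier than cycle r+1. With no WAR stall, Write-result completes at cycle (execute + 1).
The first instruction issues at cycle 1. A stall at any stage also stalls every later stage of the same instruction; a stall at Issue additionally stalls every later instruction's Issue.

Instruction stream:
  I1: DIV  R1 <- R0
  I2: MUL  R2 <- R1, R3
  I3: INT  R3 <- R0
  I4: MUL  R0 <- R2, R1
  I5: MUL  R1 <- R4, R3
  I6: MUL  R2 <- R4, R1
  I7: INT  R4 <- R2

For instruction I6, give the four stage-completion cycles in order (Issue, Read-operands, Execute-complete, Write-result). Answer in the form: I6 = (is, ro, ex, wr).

I6 = (32, 33, 37, 38)

c1: issue I1 (DIV)
c2: I1 read-ops; issue I2 (MUL)
c3: issue I3 (INT)
c4: I3 read-ops
c5: I3 finished on INT
c10: I1 finished on DIV
c11: I1→R1
c12: I2 read-ops
c13: I3→R3
c16: I2 finished on MUL
c17: I2→R2
c18: issue I4 (MUL)
c19: I4 read-ops
c23: I4 finished on MUL
c24: I4→R0
c25: issue I5 (MUL)
c26: I5 read-ops
c30: I5 finished on MUL
c31: I5→R1
c32: issue I6 (MUL)
c33: I6 read-ops; issue I7 (INT)
c37: I6 finished on MUL
c38: I6→R2
c39: I7 read-ops
c40: I7 finished on INT
c41: I7→R4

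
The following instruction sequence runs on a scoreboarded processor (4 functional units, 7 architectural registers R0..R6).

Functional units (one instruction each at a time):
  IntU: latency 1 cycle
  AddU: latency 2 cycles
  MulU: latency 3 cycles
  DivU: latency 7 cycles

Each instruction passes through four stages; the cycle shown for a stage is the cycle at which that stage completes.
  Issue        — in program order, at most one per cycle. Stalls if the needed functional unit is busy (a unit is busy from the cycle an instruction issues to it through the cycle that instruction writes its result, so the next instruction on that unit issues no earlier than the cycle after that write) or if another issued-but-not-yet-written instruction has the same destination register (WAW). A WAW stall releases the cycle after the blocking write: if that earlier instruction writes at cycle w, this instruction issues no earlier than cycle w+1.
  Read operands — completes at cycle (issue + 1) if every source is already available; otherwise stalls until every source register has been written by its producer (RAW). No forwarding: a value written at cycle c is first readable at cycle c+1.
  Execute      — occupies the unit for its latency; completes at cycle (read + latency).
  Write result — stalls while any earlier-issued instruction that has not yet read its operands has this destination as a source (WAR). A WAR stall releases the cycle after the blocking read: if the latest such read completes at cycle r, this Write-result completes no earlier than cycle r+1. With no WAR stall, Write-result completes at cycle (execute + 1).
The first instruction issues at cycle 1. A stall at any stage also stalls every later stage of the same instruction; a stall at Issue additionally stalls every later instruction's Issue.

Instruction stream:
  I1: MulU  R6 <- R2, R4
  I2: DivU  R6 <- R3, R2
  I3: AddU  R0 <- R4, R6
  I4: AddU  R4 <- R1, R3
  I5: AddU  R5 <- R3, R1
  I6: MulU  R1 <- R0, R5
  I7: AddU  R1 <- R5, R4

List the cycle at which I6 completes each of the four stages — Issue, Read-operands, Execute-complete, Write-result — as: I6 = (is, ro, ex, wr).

I6 = (27, 31, 34, 35)

t=1  I1 issues→MulU
t=2  I1 reads
t=5  I1 exec-done
t=6  I1 writes R6
t=7  I2 issues→DivU
t=8  I2 reads · I3 issues→AddU
t=15  I2 exec-done
t=16  I2 writes R6
t=17  I3 reads
t=19  I3 exec-done
t=20  I3 writes R0
t=21  I4 issues→AddU
t=22  I4 reads
t=24  I4 exec-done
t=25  I4 writes R4
t=26  I5 issues→AddU
t=27  I5 reads · I6 issues→MulU
t=29  I5 exec-done
t=30  I5 writes R5
t=31  I6 reads
t=34  I6 exec-done
t=35  I6 writes R1
t=36  I7 issues→AddU
t=37  I7 reads
t=39  I7 exec-done
t=40  I7 writes R1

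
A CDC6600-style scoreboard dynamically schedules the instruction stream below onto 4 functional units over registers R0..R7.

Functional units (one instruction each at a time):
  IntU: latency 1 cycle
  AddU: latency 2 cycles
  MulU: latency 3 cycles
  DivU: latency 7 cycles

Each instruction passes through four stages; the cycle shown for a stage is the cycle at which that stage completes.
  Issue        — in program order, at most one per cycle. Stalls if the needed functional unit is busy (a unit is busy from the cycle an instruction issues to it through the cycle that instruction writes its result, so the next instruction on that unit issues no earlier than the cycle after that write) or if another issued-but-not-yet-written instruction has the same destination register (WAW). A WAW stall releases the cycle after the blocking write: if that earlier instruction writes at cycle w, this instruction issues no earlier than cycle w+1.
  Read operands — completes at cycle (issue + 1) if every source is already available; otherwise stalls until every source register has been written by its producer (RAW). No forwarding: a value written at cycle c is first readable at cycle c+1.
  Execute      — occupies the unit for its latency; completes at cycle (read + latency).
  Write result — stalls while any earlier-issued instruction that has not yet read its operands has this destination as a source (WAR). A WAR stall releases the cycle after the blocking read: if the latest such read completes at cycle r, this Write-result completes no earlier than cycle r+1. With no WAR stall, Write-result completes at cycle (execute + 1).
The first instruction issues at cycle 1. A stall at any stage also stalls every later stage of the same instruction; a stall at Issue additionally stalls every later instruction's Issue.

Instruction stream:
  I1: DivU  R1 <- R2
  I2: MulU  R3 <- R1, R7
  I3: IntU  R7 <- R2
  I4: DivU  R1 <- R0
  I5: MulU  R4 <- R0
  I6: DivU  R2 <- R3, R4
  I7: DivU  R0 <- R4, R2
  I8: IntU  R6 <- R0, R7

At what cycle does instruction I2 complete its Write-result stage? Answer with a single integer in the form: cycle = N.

cycle = 15

t=1  I1 dispatched to DivU
t=2  I1 operands ready; I2 dispatched to MulU
t=3  I3 dispatched to IntU
t=4  I3 operands ready
t=5  I3 complete
t=9  I1 complete
t=10  R1←I1
t=11  I2 operands ready; I4 dispatched to DivU
t=12  R7←I3; I4 operands ready
t=14  I2 complete
t=15  R3←I2
t=16  I5 dispatched to MulU
t=17  I5 operands ready
t=19  I4 complete
t=20  R1←I4; I5 complete
t=21  R4←I5; I6 dispatched to DivU
t=22  I6 operands ready
t=29  I6 complete
t=30  R2←I6
t=31  I7 dispatched to DivU
t=32  I7 operands ready; I8 dispatched to IntU
t=39  I7 complete
t=40  R0←I7
t=41  I8 operands ready
t=42  I8 complete
t=43  R6←I8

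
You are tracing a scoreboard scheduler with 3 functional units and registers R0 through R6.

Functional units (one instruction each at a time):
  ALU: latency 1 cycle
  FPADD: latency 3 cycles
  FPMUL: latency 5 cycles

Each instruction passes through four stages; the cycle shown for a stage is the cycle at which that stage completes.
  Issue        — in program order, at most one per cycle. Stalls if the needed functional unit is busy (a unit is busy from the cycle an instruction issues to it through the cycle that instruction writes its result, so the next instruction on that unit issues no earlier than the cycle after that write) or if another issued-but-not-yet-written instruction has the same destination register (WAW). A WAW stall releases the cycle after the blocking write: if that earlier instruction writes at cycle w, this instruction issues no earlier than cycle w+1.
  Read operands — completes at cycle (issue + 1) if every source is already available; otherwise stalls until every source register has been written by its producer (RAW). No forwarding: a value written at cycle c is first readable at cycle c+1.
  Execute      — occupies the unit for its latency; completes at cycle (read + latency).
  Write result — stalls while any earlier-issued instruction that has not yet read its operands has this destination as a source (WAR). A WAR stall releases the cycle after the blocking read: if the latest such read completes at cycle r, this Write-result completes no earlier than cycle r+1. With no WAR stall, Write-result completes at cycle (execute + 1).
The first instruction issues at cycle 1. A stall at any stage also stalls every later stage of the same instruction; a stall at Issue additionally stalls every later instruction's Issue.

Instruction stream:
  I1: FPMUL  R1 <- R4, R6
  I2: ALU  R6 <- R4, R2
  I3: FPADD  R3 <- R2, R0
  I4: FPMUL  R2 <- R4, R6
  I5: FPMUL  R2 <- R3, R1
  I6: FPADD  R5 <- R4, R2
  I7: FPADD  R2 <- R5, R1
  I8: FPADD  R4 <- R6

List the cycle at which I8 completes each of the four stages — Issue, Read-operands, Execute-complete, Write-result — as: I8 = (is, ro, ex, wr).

I8 = (36, 37, 40, 41)

[1] I1→FPMUL
[2] I1 RO; I2→ALU
[3] I2 RO; I3→FPADD
[4] I2 EX; I3 RO
[5] I2 WR R6
[7] I1 EX; I3 EX
[8] I1 WR R1; I3 WR R3
[9] I4→FPMUL
[10] I4 RO
[15] I4 EX
[16] I4 WR R2
[17] I5→FPMUL
[18] I5 RO; I6→FPADD
[23] I5 EX
[24] I5 WR R2
[25] I6 RO
[28] I6 EX
[29] I6 WR R5
[30] I7→FPADD
[31] I7 RO
[34] I7 EX
[35] I7 WR R2
[36] I8→FPADD
[37] I8 RO
[40] I8 EX
[41] I8 WR R4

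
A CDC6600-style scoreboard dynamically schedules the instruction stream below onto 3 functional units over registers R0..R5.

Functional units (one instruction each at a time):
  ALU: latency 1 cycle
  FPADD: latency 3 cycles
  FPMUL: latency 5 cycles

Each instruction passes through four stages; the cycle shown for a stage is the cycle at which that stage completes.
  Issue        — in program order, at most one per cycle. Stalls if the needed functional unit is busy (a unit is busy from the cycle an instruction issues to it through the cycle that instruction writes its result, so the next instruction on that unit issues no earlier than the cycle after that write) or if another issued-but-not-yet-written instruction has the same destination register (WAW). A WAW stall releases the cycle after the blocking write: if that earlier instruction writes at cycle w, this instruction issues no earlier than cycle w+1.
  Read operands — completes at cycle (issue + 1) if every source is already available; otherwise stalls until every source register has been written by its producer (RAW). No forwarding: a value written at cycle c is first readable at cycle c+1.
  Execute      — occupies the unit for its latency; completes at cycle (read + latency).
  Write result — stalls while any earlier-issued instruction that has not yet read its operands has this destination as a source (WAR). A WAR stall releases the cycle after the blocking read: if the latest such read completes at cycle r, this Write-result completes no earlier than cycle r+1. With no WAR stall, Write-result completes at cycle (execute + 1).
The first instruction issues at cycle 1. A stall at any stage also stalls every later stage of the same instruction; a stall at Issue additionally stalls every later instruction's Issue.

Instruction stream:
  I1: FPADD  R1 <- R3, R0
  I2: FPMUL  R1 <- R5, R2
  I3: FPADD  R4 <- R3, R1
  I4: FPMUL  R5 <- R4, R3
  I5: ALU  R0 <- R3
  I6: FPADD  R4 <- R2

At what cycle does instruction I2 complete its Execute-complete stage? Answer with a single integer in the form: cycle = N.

t=1  issue I1 (FPADD)
t=2  I1 read-ops
t=5  I1 finished on FPADD
t=6  I1→R1
t=7  issue I2 (FPMUL)
t=8  I2 read-ops; issue I3 (FPADD)
t=13  I2 finished on FPMUL
t=14  I2→R1
t=15  I3 read-ops; issue I4 (FPMUL)
t=16  issue I5 (ALU)
t=17  I5 read-ops
t=18  I3 finished on FPADD; I5 finished on ALU
t=19  I3→R4; I5→R0
t=20  I4 read-ops; issue I6 (FPADD)
t=21  I6 read-ops
t=24  I6 finished on FPADD
t=25  I4 finished on FPMUL; I6→R4
t=26  I4→R5

cycle = 13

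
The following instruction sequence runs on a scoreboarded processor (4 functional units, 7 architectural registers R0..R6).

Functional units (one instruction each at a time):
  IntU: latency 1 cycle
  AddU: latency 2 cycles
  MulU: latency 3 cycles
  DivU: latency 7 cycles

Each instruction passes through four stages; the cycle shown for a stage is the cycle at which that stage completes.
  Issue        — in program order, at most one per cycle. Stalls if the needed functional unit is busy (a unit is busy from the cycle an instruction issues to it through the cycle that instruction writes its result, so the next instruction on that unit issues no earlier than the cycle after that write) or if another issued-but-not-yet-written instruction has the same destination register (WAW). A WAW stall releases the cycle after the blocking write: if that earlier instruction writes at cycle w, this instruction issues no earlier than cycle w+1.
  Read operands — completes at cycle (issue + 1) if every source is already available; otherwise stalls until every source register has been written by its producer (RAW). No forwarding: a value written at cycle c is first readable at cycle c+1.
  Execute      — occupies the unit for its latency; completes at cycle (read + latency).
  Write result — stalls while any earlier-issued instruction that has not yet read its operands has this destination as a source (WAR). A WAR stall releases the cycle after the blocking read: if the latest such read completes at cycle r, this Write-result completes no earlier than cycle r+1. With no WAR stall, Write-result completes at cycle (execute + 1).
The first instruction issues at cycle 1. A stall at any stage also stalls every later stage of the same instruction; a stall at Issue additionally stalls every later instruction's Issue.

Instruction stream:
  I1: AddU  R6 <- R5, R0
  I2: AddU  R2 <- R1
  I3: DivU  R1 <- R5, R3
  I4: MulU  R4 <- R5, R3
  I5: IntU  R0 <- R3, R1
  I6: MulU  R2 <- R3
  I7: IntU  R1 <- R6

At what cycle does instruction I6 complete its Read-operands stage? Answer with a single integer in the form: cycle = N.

[1] issue I1 (AddU)
[2] I1 read-ops
[4] I1 finished on AddU
[5] I1→R6
[6] issue I2 (AddU)
[7] I2 read-ops | issue I3 (DivU)
[8] I3 read-ops | issue I4 (MulU)
[9] I2 finished on AddU | I4 read-ops | issue I5 (IntU)
[10] I2→R2
[12] I4 finished on MulU
[13] I4→R4
[14] issue I6 (MulU)
[15] I3 finished on DivU | I6 read-ops
[16] I3→R1
[17] I5 read-ops
[18] I5 finished on IntU | I6 finished on MulU
[19] I5→R0 | I6→R2
[20] issue I7 (IntU)
[21] I7 read-ops
[22] I7 finished on IntU
[23] I7→R1

cycle = 15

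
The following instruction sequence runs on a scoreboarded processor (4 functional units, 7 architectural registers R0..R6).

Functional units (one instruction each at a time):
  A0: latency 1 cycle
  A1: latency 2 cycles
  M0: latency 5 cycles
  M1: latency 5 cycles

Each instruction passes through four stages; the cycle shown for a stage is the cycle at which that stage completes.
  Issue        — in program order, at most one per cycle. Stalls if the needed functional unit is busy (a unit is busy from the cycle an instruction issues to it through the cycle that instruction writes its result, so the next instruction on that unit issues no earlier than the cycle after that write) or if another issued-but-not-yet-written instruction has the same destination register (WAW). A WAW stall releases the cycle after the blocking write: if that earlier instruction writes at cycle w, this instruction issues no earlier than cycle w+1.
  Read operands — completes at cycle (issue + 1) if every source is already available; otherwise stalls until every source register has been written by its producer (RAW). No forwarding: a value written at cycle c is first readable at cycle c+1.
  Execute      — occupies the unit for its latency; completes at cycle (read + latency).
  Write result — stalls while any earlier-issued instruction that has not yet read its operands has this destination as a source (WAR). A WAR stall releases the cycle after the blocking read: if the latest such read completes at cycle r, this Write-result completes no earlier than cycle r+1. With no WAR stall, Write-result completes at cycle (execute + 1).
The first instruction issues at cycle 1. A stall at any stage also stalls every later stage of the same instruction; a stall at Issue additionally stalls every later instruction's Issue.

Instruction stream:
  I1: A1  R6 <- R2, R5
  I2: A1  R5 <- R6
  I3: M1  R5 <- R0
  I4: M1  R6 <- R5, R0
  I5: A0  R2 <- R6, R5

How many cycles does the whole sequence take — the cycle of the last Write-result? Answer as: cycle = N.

cycle = 29

t=1  issue I1 (A1)
t=2  I1 read-ops
t=4  I1 finished on A1
t=5  I1→R6
t=6  issue I2 (A1)
t=7  I2 read-ops
t=9  I2 finished on A1
t=10  I2→R5
t=11  issue I3 (M1)
t=12  I3 read-ops
t=17  I3 finished on M1
t=18  I3→R5
t=19  issue I4 (M1)
t=20  I4 read-ops, issue I5 (A0)
t=25  I4 finished on M1
t=26  I4→R6
t=27  I5 read-ops
t=28  I5 finished on A0
t=29  I5→R2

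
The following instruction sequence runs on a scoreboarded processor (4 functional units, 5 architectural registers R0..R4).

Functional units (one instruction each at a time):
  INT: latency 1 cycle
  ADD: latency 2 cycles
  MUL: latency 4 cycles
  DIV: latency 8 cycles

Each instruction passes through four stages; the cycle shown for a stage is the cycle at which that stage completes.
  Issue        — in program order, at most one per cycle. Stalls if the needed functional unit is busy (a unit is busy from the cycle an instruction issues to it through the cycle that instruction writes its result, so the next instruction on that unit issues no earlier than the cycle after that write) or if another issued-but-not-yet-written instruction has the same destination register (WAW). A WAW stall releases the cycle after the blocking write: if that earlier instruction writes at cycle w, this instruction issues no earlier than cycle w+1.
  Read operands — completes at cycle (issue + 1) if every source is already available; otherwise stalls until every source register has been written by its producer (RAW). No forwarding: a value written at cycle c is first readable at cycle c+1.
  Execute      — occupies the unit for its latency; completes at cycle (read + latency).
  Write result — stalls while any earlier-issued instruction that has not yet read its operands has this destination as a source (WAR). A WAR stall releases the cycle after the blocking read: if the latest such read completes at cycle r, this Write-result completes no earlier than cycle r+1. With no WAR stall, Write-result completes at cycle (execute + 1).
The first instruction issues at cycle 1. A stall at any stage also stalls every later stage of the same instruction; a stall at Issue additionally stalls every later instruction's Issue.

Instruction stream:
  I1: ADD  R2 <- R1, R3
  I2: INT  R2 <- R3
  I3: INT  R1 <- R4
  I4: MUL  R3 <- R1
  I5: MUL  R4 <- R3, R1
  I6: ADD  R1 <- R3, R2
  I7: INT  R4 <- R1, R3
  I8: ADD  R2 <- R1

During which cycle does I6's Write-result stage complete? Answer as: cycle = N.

cycle = 25

[1] issue I1 (ADD)
[2] I1 read-ops
[4] I1 finished on ADD
[5] I1→R2
[6] issue I2 (INT)
[7] I2 read-ops
[8] I2 finished on INT
[9] I2→R2
[10] issue I3 (INT)
[11] I3 read-ops · issue I4 (MUL)
[12] I3 finished on INT
[13] I3→R1
[14] I4 read-ops
[18] I4 finished on MUL
[19] I4→R3
[20] issue I5 (MUL)
[21] I5 read-ops · issue I6 (ADD)
[22] I6 read-ops
[24] I6 finished on ADD
[25] I5 finished on MUL · I6→R1
[26] I5→R4
[27] issue I7 (INT)
[28] I7 read-ops · issue I8 (ADD)
[29] I7 finished on INT · I8 read-ops
[30] I7→R4
[31] I8 finished on ADD
[32] I8→R2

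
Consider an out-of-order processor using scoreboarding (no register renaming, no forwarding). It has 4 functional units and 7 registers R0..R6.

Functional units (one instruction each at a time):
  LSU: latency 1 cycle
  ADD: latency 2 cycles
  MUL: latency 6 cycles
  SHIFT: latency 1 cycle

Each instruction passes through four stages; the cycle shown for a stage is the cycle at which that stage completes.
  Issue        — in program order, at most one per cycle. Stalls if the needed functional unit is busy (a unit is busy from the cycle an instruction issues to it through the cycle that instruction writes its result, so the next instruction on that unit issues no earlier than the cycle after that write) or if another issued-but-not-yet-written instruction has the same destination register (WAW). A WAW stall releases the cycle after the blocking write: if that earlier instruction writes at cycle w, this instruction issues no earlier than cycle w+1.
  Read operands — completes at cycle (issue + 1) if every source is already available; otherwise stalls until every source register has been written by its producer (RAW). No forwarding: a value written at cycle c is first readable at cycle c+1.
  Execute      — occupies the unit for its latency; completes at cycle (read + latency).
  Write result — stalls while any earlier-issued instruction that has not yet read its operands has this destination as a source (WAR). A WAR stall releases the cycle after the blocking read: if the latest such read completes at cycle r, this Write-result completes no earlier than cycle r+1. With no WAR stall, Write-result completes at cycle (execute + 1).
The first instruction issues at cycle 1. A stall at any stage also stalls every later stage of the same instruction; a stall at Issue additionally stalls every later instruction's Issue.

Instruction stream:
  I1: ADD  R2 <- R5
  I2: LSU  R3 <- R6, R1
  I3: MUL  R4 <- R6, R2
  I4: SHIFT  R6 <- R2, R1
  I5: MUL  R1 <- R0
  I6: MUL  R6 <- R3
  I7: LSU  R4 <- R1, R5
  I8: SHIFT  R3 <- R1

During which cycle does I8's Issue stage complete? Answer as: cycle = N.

cycle = 25

[1] I1 issues→ADD
[2] I1 reads, I2 issues→LSU
[3] I2 reads, I3 issues→MUL
[4] I1 exec-done, I2 exec-done, I4 issues→SHIFT
[5] I1 writes R2, I2 writes R3
[6] I3 reads, I4 reads
[7] I4 exec-done
[8] I4 writes R6
[12] I3 exec-done
[13] I3 writes R4
[14] I5 issues→MUL
[15] I5 reads
[21] I5 exec-done
[22] I5 writes R1
[23] I6 issues→MUL
[24] I6 reads, I7 issues→LSU
[25] I7 reads, I8 issues→SHIFT
[26] I7 exec-done, I8 reads
[27] I7 writes R4, I8 exec-done
[28] I8 writes R3
[30] I6 exec-done
[31] I6 writes R6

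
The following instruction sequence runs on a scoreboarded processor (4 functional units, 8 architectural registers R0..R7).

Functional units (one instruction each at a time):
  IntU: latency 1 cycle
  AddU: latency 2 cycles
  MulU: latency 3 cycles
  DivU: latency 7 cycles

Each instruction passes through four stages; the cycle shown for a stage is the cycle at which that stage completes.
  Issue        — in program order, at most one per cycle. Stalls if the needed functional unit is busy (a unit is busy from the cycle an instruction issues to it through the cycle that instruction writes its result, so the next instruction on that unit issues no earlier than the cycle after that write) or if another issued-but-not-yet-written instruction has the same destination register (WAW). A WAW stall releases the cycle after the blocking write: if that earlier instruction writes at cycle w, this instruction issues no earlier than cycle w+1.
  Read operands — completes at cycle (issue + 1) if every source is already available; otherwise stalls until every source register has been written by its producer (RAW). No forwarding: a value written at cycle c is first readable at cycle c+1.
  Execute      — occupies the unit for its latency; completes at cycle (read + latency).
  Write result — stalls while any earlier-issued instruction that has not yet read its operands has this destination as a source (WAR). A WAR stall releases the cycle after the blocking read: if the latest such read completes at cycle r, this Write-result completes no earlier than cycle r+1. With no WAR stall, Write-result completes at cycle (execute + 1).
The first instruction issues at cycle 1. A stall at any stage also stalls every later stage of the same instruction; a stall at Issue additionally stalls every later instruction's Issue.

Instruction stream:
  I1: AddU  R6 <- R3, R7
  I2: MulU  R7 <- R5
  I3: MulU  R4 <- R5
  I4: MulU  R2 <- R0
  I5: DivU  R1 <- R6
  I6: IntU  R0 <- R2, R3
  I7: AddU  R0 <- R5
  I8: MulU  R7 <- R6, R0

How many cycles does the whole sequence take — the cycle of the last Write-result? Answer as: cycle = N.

t=1  I1 dispatched to AddU
t=2  I1 operands ready | I2 dispatched to MulU
t=3  I2 operands ready
t=4  I1 complete
t=5  R6←I1
t=6  I2 complete
t=7  R7←I2
t=8  I3 dispatched to MulU
t=9  I3 operands ready
t=12  I3 complete
t=13  R4←I3
t=14  I4 dispatched to MulU
t=15  I4 operands ready | I5 dispatched to DivU
t=16  I5 operands ready | I6 dispatched to IntU
t=18  I4 complete
t=19  R2←I4
t=20  I6 operands ready
t=21  I6 complete
t=22  R0←I6
t=23  I5 complete | I7 dispatched to AddU
t=24  R1←I5 | I7 operands ready | I8 dispatched to MulU
t=26  I7 complete
t=27  R0←I7
t=28  I8 operands ready
t=31  I8 complete
t=32  R7←I8

cycle = 32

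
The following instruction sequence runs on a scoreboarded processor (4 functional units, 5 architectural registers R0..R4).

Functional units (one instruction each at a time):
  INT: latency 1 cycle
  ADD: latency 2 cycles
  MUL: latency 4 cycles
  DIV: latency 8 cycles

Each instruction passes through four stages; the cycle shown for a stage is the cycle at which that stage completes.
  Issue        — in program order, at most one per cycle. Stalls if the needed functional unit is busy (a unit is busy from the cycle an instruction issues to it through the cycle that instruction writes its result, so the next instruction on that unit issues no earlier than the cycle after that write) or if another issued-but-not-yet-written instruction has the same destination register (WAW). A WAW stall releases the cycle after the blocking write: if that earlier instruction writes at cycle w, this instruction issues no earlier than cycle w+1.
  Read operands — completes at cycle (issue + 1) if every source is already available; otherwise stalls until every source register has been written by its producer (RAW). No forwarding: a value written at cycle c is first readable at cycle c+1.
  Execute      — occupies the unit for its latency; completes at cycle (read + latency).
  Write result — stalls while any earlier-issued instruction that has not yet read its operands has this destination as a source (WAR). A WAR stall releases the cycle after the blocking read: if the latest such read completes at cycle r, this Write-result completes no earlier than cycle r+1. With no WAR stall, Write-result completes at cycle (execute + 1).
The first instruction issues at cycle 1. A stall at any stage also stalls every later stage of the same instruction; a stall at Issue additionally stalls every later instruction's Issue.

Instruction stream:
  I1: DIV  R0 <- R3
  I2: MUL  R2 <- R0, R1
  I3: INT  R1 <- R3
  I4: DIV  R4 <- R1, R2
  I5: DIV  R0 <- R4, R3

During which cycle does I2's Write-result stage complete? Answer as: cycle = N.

  I1 | 1 | 2 | 10 | 11
  I2 | 2 | 12 | 16 | 17   RAW R0: wait I1 write@11
  I3 | 3 | 4 | 5 | 13   WAR R1: wait I2 read@12
  I4 | 12 | 18 | 26 | 27   struct: DIV busy until I1 writes@11 · RAW R2: wait I2 write@17
  I5 | 28 | 29 | 37 | 38   struct: DIV busy until I4 writes@27

cycle = 17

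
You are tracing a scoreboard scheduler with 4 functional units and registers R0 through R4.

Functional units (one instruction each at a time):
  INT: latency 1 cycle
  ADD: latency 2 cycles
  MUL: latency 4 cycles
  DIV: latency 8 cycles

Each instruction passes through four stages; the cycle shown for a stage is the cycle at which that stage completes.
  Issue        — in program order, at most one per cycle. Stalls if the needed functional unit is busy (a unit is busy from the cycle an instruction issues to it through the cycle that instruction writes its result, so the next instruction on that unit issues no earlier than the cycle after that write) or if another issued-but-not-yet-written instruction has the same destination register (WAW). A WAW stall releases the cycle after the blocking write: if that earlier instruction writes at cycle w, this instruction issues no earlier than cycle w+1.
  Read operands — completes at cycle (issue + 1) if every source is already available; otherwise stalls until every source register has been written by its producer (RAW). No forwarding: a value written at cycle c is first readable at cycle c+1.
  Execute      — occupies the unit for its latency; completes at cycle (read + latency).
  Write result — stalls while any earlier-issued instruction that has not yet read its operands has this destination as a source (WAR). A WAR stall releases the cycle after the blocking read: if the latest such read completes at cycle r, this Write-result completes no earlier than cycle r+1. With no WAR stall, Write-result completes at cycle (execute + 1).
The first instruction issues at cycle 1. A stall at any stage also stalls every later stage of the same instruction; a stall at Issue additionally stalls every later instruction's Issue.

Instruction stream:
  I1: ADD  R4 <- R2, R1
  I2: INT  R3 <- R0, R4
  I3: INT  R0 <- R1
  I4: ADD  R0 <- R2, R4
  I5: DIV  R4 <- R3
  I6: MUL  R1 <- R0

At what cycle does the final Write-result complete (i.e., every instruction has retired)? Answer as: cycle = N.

cycle = 24

I1 -> (1, 2, 4, 5)
I2 -> (2, 6, 7, 8)  // RAW R4: wait I1 write@5
I3 -> (9, 10, 11, 12)  // struct: INT busy until I2 writes@8
I4 -> (13, 14, 16, 17)  // WAW R0: wait I3 write@12
I5 -> (14, 15, 23, 24)
I6 -> (15, 18, 22, 23)  // RAW R0: wait I4 write@17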